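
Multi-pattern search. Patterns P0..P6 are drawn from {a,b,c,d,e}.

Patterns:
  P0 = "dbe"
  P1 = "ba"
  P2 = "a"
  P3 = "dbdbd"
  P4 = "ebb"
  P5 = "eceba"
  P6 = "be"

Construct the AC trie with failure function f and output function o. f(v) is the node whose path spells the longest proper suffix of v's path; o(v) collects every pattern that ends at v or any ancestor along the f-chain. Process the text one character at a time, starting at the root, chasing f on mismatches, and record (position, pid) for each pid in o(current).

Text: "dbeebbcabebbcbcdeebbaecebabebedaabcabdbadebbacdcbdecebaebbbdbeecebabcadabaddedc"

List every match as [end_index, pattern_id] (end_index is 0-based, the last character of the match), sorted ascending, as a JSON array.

Build automaton:
Trie (insert patterns):
  0='ε' goto a→6 b→4 d→1 e→10
  1='d' goto b→2
  2='db' goto d→7 e→3
  3='dbe' goto ·  [P0 ends]
  4='b' goto a→5 e→17
  5='ba' goto ·  [P1 ends]
  6='a' goto ·  [P2 ends]
  7='dbd' goto b→8
  8='dbdb' goto d→9
  9='dbdbd' goto ·  [P3 ends]
  10='e' goto b→11 c→13
  11='eb' goto b→12
  12='ebb' goto ·  [P4 ends]
  13='ec' goto e→14
  14='ece' goto b→15
  15='eceb' goto a→16
  16='eceba' goto ·  [P5 ends]
  17='be' goto ·  [P6 ends]

BFS fail/out derivation:
  n1('d'): parent n0 fail=0; on 'd' 0 → fail=0;  out ∅∪∅=∅
  n4('b'): parent n0 fail=0; on 'b' 0 → fail=0;  out ∅∪∅=∅
  n6('a'): parent n0 fail=0; on 'a' 0 → fail=0;  out {2}∪∅={2}
  n10('e'): parent n0 fail=0; on 'e' 0 → fail=0;  out ∅∪∅=∅
  n2('db'): parent n1 fail=0; on 'b' 0 → fail=4;  out ∅∪∅=∅
  n5('ba'): parent n4 fail=0; on 'a' 0 → fail=6;  out {1}∪{2}={1,2}
  n11('eb'): parent n10 fail=0; on 'b' 0 → fail=4;  out ∅∪∅=∅
  n13('ec'): parent n10 fail=0; on 'c' 0 → fail=0;  out ∅∪∅=∅
  n17('be'): parent n4 fail=0; on 'e' 0 → fail=10;  out {6}∪∅={6}
  n3('dbe'): parent n2 fail=4; on 'e' 4 → fail=17;  out {0}∪{6}={0,6}
  n7('dbd'): parent n2 fail=4; on 'd' 4→0 → fail=1;  out ∅∪∅=∅
  n12('ebb'): parent n11 fail=4; on 'b' 4→0 → fail=4;  out {4}∪∅={4}
  n14('ece'): parent n13 fail=0; on 'e' 0 → fail=10;  out ∅∪∅=∅
  n8('dbdb'): parent n7 fail=1; on 'b' 1 → fail=2;  out ∅∪∅=∅
  n15('eceb'): parent n14 fail=10; on 'b' 10 → fail=11;  out ∅∪∅=∅
  n9('dbdbd'): parent n8 fail=2; on 'd' 2 → fail=7;  out {3}∪∅={3}
  n16('eceba'): parent n15 fail=11; on 'a' 11→4 → fail=5;  out {5}∪{1,2}={1,2,5}

Scan:
pos 0 'd': at 1
pos 1 'b': at 2
pos 2 'e': at 3  ** P0@[0:2],P6@[1:2]
pos 3 'e': at 10 (fail-walked)
pos 4 'b': at 11
pos 5 'b': at 12  ** P4@[3:5]
pos 6 'c': at 0 (fail-walked)
pos 7 'a': at 6  ** P2@[7:7]
pos 8 'b': at 4 (fail-walked)
pos 9 'e': at 17  ** P6@[8:9]
pos 10 'b': at 11 (fail-walked)
pos 11 'b': at 12  ** P4@[9:11]
pos 12 'c': at 0 (fail-walked)
pos 13 'b': at 4
pos 14 'c': at 0 (fail-walked)
pos 15 'd': at 1
pos 16 'e': at 10 (fail-walked)
pos 17 'e': at 10 (fail-walked)
pos 18 'b': at 11
pos 19 'b': at 12  ** P4@[17:19]
pos 20 'a': at 5 (fail-walked)  ** P1@[19:20],P2@[20:20]
pos 21 'e': at 10 (fail-walked)
pos 22 'c': at 13
pos 23 'e': at 14
pos 24 'b': at 15
pos 25 'a': at 16  ** P1@[24:25],P2@[25:25],P5@[21:25]
pos 26 'b': at 4 (fail-walked)
pos 27 'e': at 17  ** P6@[26:27]
pos 28 'b': at 11 (fail-walked)
pos 29 'e': at 17 (fail-walked)  ** P6@[28:29]
pos 30 'd': at 1 (fail-walked)
pos 31 'a': at 6 (fail-walked)  ** P2@[31:31]
pos 32 'a': at 6 (fail-walked)  ** P2@[32:32]
pos 33 'b': at 4 (fail-walked)
pos 34 'c': at 0 (fail-walked)
pos 35 'a': at 6  ** P2@[35:35]
pos 36 'b': at 4 (fail-walked)
pos 37 'd': at 1 (fail-walked)
pos 38 'b': at 2
pos 39 'a': at 5 (fail-walked)  ** P1@[38:39],P2@[39:39]
pos 40 'd': at 1 (fail-walked)
pos 41 'e': at 10 (fail-walked)
pos 42 'b': at 11
pos 43 'b': at 12  ** P4@[41:43]
pos 44 'a': at 5 (fail-walked)  ** P1@[43:44],P2@[44:44]
pos 45 'c': at 0 (fail-walked)
pos 46 'd': at 1
pos 47 'c': at 0 (fail-walked)
pos 48 'b': at 4
pos 49 'd': at 1 (fail-walked)
pos 50 'e': at 10 (fail-walked)
pos 51 'c': at 13
pos 52 'e': at 14
pos 53 'b': at 15
pos 54 'a': at 16  ** P1@[53:54],P2@[54:54],P5@[50:54]
pos 55 'e': at 10 (fail-walked)
pos 56 'b': at 11
pos 57 'b': at 12  ** P4@[55:57]
pos 58 'b': at 4 (fail-walked)
pos 59 'd': at 1 (fail-walked)
pos 60 'b': at 2
pos 61 'e': at 3  ** P0@[59:61],P6@[60:61]
pos 62 'e': at 10 (fail-walked)
pos 63 'c': at 13
pos 64 'e': at 14
pos 65 'b': at 15
pos 66 'a': at 16  ** P1@[65:66],P2@[66:66],P5@[62:66]
pos 67 'b': at 4 (fail-walked)
pos 68 'c': at 0 (fail-walked)
pos 69 'a': at 6  ** P2@[69:69]
pos 70 'd': at 1 (fail-walked)
pos 71 'a': at 6 (fail-walked)  ** P2@[71:71]
pos 72 'b': at 4 (fail-walked)
pos 73 'a': at 5  ** P1@[72:73],P2@[73:73]
pos 74 'd': at 1 (fail-walked)
pos 75 'd': at 1 (fail-walked)
pos 76 'e': at 10 (fail-walked)
pos 77 'd': at 1 (fail-walked)
pos 78 'c': at 0 (fail-walked)

Matches: [[2,0],[2,6],[5,4],[7,2],[9,6],[11,4],[19,4],[20,1],[20,2],[25,1],[25,2],[25,5],[27,6],[29,6],[31,2],[32,2],[35,2],[39,1],[39,2],[43,4],[44,1],[44,2],[54,1],[54,2],[54,5],[57,4],[61,0],[61,6],[66,1],[66,2],[66,5],[69,2],[71,2],[73,1],[73,2]]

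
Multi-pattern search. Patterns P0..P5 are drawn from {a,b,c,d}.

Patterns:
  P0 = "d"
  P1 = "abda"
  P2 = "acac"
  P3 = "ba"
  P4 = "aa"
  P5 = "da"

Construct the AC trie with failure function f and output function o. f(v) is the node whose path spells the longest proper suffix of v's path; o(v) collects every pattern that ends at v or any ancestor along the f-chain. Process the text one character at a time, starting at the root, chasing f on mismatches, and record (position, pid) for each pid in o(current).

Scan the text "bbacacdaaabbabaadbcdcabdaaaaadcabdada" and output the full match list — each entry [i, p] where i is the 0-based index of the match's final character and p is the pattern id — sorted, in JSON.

Build:
Trie (insert patterns):
  n0 'ε': a→2 b→9 d→1
  n1 'd': a→12  ←P0
  n2 'a': a→11 b→3 c→6
  n3 'ab': d→4
  n4 'abd': a→5
  n5 'abda': ·  ←P1
  n6 'ac': a→7
  n7 'aca': c→8
  n8 'acac': ·  ←P2
  n9 'b': a→10
  n10 'ba': ·  ←P3
  n11 'aa': ·  ←P4
  n12 'da': ·  ←P5

Failure links (BFS by depth):
  n1('d'): parent n0 fail=0; on 'd' 0 → fail=0;  out {0}∪∅={0}
  n2('a'): parent n0 fail=0; on 'a' 0 → fail=0;  out ∅∪∅=∅
  n9('b'): parent n0 fail=0; on 'b' 0 → fail=0;  out ∅∪∅=∅
  n3('ab'): parent n2 fail=0; on 'b' 0 → fail=9;  out ∅∪∅=∅
  n6('ac'): parent n2 fail=0; on 'c' 0 → fail=0;  out ∅∪∅=∅
  n10('ba'): parent n9 fail=0; on 'a' 0 → fail=2;  out {3}∪∅={3}
  n11('aa'): parent n2 fail=0; on 'a' 0 → fail=2;  out {4}∪∅={4}
  n12('da'): parent n1 fail=0; on 'a' 0 → fail=2;  out {5}∪∅={5}
  n4('abd'): parent n3 fail=9; on 'd' 9→0 → fail=1;  out ∅∪{0}={0}
  n7('aca'): parent n6 fail=0; on 'a' 0 → fail=2;  out ∅∪∅=∅
  n5('abda'): parent n4 fail=1; on 'a' 1 → fail=12;  out {1}∪{5}={1,5}
  n8('acac'): parent n7 fail=2; on 'c' 2 → fail=6;  out {2}∪∅={2}

Run:
pos 0 'b': at 9
pos 1 'b': at 9 ·f
pos 2 'a': at 10  ** P3@[1:2]
pos 3 'c': at 6 ·f
pos 4 'a': at 7
pos 5 'c': at 8  ** P2@[2:5]
pos 6 'd': at 1 ·f  ** P0@[6:6]
pos 7 'a': at 12  ** P5@[6:7]
pos 8 'a': at 11 ·f  ** P4@[7:8]
pos 9 'a': at 11 ·f  ** P4@[8:9]
pos 10 'b': at 3 ·f
pos 11 'b': at 9 ·f
pos 12 'a': at 10  ** P3@[11:12]
pos 13 'b': at 3 ·f
pos 14 'a': at 10 ·f  ** P3@[13:14]
pos 15 'a': at 11 ·f  ** P4@[14:15]
pos 16 'd': at 1 ·f  ** P0@[16:16]
pos 17 'b': at 9 ·f
pos 18 'c': at 0 ·f
pos 19 'd': at 1  ** P0@[19:19]
pos 20 'c': at 0 ·f
pos 21 'a': at 2
pos 22 'b': at 3
pos 23 'd': at 4  ** P0@[23:23]
pos 24 'a': at 5  ** P1@[21:24],P5@[23:24]
pos 25 'a': at 11 ·f  ** P4@[24:25]
pos 26 'a': at 11 ·f  ** P4@[25:26]
pos 27 'a': at 11 ·f  ** P4@[26:27]
pos 28 'a': at 11 ·f  ** P4@[27:28]
pos 29 'd': at 1 ·f  ** P0@[29:29]
pos 30 'c': at 0 ·f
pos 31 'a': at 2
pos 32 'b': at 3
pos 33 'd': at 4  ** P0@[33:33]
pos 34 'a': at 5  ** P1@[31:34],P5@[33:34]
pos 35 'd': at 1 ·f  ** P0@[35:35]
pos 36 'a': at 12  ** P5@[35:36]

All matches (sorted): [[2,3],[5,2],[6,0],[7,5],[8,4],[9,4],[12,3],[14,3],[15,4],[16,0],[19,0],[23,0],[24,1],[24,5],[25,4],[26,4],[27,4],[28,4],[29,0],[33,0],[34,1],[34,5],[35,0],[36,5]]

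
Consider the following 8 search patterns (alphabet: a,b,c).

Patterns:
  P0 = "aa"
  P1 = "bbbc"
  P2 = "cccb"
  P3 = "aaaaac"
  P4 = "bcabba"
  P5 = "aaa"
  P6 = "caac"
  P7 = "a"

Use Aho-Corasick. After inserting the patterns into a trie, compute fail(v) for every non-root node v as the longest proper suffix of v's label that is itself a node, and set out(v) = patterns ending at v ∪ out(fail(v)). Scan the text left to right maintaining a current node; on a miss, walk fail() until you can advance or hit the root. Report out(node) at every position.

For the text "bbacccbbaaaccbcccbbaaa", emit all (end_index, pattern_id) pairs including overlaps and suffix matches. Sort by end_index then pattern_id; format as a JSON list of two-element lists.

Build:
Trie (insert patterns):
  n0 'ε': a→1 b→3 c→7
  n1 'a': a→2  ←P7
  n2 'aa': a→11  ←P0
  n3 'b': b→4 c→15
  n4 'bb': b→5
  n5 'bbb': c→6
  n6 'bbbc': ·  ←P1
  n7 'c': a→20 c→8
  n8 'cc': c→9
  n9 'ccc': b→10
  n10 'cccb': ·  ←P2
  n11 'aaa': a→12  ←P5
  n12 'aaaa': a→13
  n13 'aaaaa': c→14
  n14 'aaaaac': ·  ←P3
  n15 'bc': a→16
  n16 'bca': b→17
  n17 'bcab': b→18
  n18 'bcabb': a→19
  n19 'bcabba': ·  ←P4
  n20 'ca': a→21
  n21 'caa': c→22
  n22 'caac': ·  ←P6

BFS fail/out derivation:
  fail(1) 'a': from fail(0)=0 chase 'a': 0 ⇒ 0;  out={7}∪out(0)={7}
  fail(3) 'b': from fail(0)=0 chase 'b': 0 ⇒ 0;  out=∅∪out(0)=∅
  fail(7) 'c': from fail(0)=0 chase 'c': 0 ⇒ 0;  out=∅∪out(0)=∅
  fail(2) 'aa': from fail(1)=0 chase 'a': 0 ⇒ 1;  out={0}∪out(1)={0,7}
  fail(4) 'bb': from fail(3)=0 chase 'b': 0 ⇒ 3;  out=∅∪out(3)=∅
  fail(8) 'cc': from fail(7)=0 chase 'c': 0 ⇒ 7;  out=∅∪out(7)=∅
  fail(15) 'bc': from fail(3)=0 chase 'c': 0 ⇒ 7;  out=∅∪out(7)=∅
  fail(20) 'ca': from fail(7)=0 chase 'a': 0 ⇒ 1;  out=∅∪out(1)={7}
  fail(5) 'bbb': from fail(4)=3 chase 'b': 3 ⇒ 4;  out=∅∪out(4)=∅
  fail(9) 'ccc': from fail(8)=7 chase 'c': 7 ⇒ 8;  out=∅∪out(8)=∅
  fail(11) 'aaa': from fail(2)=1 chase 'a': 1 ⇒ 2;  out={5}∪out(2)={0,5,7}
  fail(16) 'bca': from fail(15)=7 chase 'a': 7 ⇒ 20;  out=∅∪out(20)={7}
  fail(21) 'caa': from fail(20)=1 chase 'a': 1 ⇒ 2;  out=∅∪out(2)={0,7}
  fail(6) 'bbbc': from fail(5)=4 chase 'c': 4→3 ⇒ 15;  out={1}∪out(15)={1}
  fail(10) 'cccb': from fail(9)=8 chase 'b': 8→7→0 ⇒ 3;  out={2}∪out(3)={2}
  fail(12) 'aaaa': from fail(11)=2 chase 'a': 2 ⇒ 11;  out=∅∪out(11)={0,5,7}
  fail(17) 'bcab': from fail(16)=20 chase 'b': 20→1→0 ⇒ 3;  out=∅∪out(3)=∅
  fail(22) 'caac': from fail(21)=2 chase 'c': 2→1→0 ⇒ 7;  out={6}∪out(7)={6}
  fail(13) 'aaaaa': from fail(12)=11 chase 'a': 11 ⇒ 12;  out=∅∪out(12)={0,5,7}
  fail(18) 'bcabb': from fail(17)=3 chase 'b': 3 ⇒ 4;  out=∅∪out(4)=∅
  fail(14) 'aaaaac': from fail(13)=12 chase 'c': 12→11→2→1→0 ⇒ 7;  out={3}∪out(7)={3}
  fail(19) 'bcabba': from fail(18)=4 chase 'a': 4→3→0 ⇒ 1;  out={4}∪out(1)={4,7}

Scan:
[0] read 'b'  n0⇒n3
[1] read 'b'  n3⇒n4
[2] read 'a'  n4⇒n1 (fail-walked)  → match P7@[2:2]
[3] read 'c'  n1⇒n7 (fail-walked)
[4] read 'c'  n7⇒n8
[5] read 'c'  n8⇒n9
[6] read 'b'  n9⇒n10  → match P2@[3:6]
[7] read 'b'  n10⇒n4 (fail-walked)
[8] read 'a'  n4⇒n1 (fail-walked)  → match P7@[8:8]
[9] read 'a'  n1⇒n2  → match P0@[8:9],P7@[9:9]
[10] read 'a'  n2⇒n11  → match P0@[9:10],P5@[8:10],P7@[10:10]
[11] read 'c'  n11⇒n7 (fail-walked)
[12] read 'c'  n7⇒n8
[13] read 'b'  n8⇒n3 (fail-walked)
[14] read 'c'  n3⇒n15
[15] read 'c'  n15⇒n8 (fail-walked)
[16] read 'c'  n8⇒n9
[17] read 'b'  n9⇒n10  → match P2@[14:17]
[18] read 'b'  n10⇒n4 (fail-walked)
[19] read 'a'  n4⇒n1 (fail-walked)  → match P7@[19:19]
[20] read 'a'  n1⇒n2  → match P0@[19:20],P7@[20:20]
[21] read 'a'  n2⇒n11  → match P0@[20:21],P5@[19:21],P7@[21:21]

Matches: [[2,7],[6,2],[8,7],[9,0],[9,7],[10,0],[10,5],[10,7],[17,2],[19,7],[20,0],[20,7],[21,0],[21,5],[21,7]]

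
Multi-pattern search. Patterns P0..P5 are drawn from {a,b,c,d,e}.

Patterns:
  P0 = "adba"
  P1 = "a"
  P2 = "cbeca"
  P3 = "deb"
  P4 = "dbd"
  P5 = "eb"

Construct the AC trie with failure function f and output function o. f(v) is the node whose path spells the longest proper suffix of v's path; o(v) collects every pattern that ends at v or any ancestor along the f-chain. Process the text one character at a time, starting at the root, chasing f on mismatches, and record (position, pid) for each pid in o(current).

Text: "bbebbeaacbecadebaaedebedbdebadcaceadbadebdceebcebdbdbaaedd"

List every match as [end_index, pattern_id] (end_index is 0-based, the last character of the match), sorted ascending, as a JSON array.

Construct AC machine:
Trie nodes:
  n0 'ε': a→1 c→5 d→10 e→15
  n1 'a': d→2  ←P1
  n2 'ad': b→3
  n3 'adb': a→4
  n4 'adba': ·  ←P0
  n5 'c': b→6
  n6 'cb': e→7
  n7 'cbe': c→8
  n8 'cbec': a→9
  n9 'cbeca': ·  ←P2
  n10 'd': b→13 e→11
  n11 'de': b→12
  n12 'deb': ·  ←P3
  n13 'db': d→14
  n14 'dbd': ·  ←P4
  n15 'e': b→16
  n16 'eb': ·  ←P5

Failure links (BFS by depth):
  fail(1) 'a': from fail(0)=0 chase 'a': 0 ⇒ 0;  out={1}∪out(0)={1}
  fail(5) 'c': from fail(0)=0 chase 'c': 0 ⇒ 0;  out=∅∪out(0)=∅
  fail(10) 'd': from fail(0)=0 chase 'd': 0 ⇒ 0;  out=∅∪out(0)=∅
  fail(15) 'e': from fail(0)=0 chase 'e': 0 ⇒ 0;  out=∅∪out(0)=∅
  fail(2) 'ad': from fail(1)=0 chase 'd': 0 ⇒ 10;  out=∅∪out(10)=∅
  fail(6) 'cb': from fail(5)=0 chase 'b': 0 ⇒ 0;  out=∅∪out(0)=∅
  fail(11) 'de': from fail(10)=0 chase 'e': 0 ⇒ 15;  out=∅∪out(15)=∅
  fail(13) 'db': from fail(10)=0 chase 'b': 0 ⇒ 0;  out=∅∪out(0)=∅
  fail(16) 'eb': from fail(15)=0 chase 'b': 0 ⇒ 0;  out={5}∪out(0)={5}
  fail(3) 'adb': from fail(2)=10 chase 'b': 10 ⇒ 13;  out=∅∪out(13)=∅
  fail(7) 'cbe': from fail(6)=0 chase 'e': 0 ⇒ 15;  out=∅∪out(15)=∅
  fail(12) 'deb': from fail(11)=15 chase 'b': 15 ⇒ 16;  out={3}∪out(16)={3,5}
  fail(14) 'dbd': from fail(13)=0 chase 'd': 0 ⇒ 10;  out={4}∪out(10)={4}
  fail(4) 'adba': from fail(3)=13 chase 'a': 13→0 ⇒ 1;  out={0}∪out(1)={0,1}
  fail(8) 'cbec': from fail(7)=15 chase 'c': 15→0 ⇒ 5;  out=∅∪out(5)=∅
  fail(9) 'cbeca': from fail(8)=5 chase 'a': 5→0 ⇒ 1;  out={2}∪out(1)={1,2}

Text stream:
pos 0 'b': at 0
pos 1 'b': at 0
pos 2 'e': at 15
pos 3 'b': at 16  ** P5@[2:3]
pos 4 'b': at 0 (via fail)
pos 5 'e': at 15
pos 6 'a': at 1 (via fail)  ** P1@[6:6]
pos 7 'a': at 1 (via fail)  ** P1@[7:7]
pos 8 'c': at 5 (via fail)
pos 9 'b': at 6
pos 10 'e': at 7
pos 11 'c': at 8
pos 12 'a': at 9  ** P1@[12:12],P2@[8:12]
pos 13 'd': at 2 (via fail)
pos 14 'e': at 11 (via fail)
pos 15 'b': at 12  ** P3@[13:15],P5@[14:15]
pos 16 'a': at 1 (via fail)  ** P1@[16:16]
pos 17 'a': at 1 (via fail)  ** P1@[17:17]
pos 18 'e': at 15 (via fail)
pos 19 'd': at 10 (via fail)
pos 20 'e': at 11
pos 21 'b': at 12  ** P3@[19:21],P5@[20:21]
pos 22 'e': at 15 (via fail)
pos 23 'd': at 10 (via fail)
pos 24 'b': at 13
pos 25 'd': at 14  ** P4@[23:25]
pos 26 'e': at 11 (via fail)
pos 27 'b': at 12  ** P3@[25:27],P5@[26:27]
pos 28 'a': at 1 (via fail)  ** P1@[28:28]
pos 29 'd': at 2
pos 30 'c': at 5 (via fail)
pos 31 'a': at 1 (via fail)  ** P1@[31:31]
pos 32 'c': at 5 (via fail)
pos 33 'e': at 15 (via fail)
pos 34 'a': at 1 (via fail)  ** P1@[34:34]
pos 35 'd': at 2
pos 36 'b': at 3
pos 37 'a': at 4  ** P0@[34:37],P1@[37:37]
pos 38 'd': at 2 (via fail)
pos 39 'e': at 11 (via fail)
pos 40 'b': at 12  ** P3@[38:40],P5@[39:40]
pos 41 'd': at 10 (via fail)
pos 42 'c': at 5 (via fail)
pos 43 'e': at 15 (via fail)
pos 44 'e': at 15 (via fail)
pos 45 'b': at 16  ** P5@[44:45]
pos 46 'c': at 5 (via fail)
pos 47 'e': at 15 (via fail)
pos 48 'b': at 16  ** P5@[47:48]
pos 49 'd': at 10 (via fail)
pos 50 'b': at 13
pos 51 'd': at 14  ** P4@[49:51]
pos 52 'b': at 13 (via fail)
pos 53 'a': at 1 (via fail)  ** P1@[53:53]
pos 54 'a': at 1 (via fail)  ** P1@[54:54]
pos 55 'e': at 15 (via fail)
pos 56 'd': at 10 (via fail)
pos 57 'd': at 10 (via fail)

Matches: [[3,5],[6,1],[7,1],[12,1],[12,2],[15,3],[15,5],[16,1],[17,1],[21,3],[21,5],[25,4],[27,3],[27,5],[28,1],[31,1],[34,1],[37,0],[37,1],[40,3],[40,5],[45,5],[48,5],[51,4],[53,1],[54,1]]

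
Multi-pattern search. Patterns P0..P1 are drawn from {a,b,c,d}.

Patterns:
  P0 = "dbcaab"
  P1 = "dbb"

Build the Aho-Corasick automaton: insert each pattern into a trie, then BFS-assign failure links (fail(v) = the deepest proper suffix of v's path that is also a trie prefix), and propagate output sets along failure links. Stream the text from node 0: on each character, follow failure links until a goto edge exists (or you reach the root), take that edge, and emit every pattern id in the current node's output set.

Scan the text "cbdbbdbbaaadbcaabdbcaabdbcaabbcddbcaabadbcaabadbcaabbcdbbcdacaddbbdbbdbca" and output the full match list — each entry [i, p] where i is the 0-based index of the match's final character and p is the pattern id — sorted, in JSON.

Construct AC machine:
Trie (insert patterns):
  n0 'ε': d→1
  n1 'd': b→2
  n2 'db': b→7 c→3
  n3 'dbc': a→4
  n4 'dbca': a→5
  n5 'dbcaa': b→6
  n6 'dbcaab': ·  [P0 ends]
  n7 'dbb': ·  [P1 ends]

Failure links (BFS by depth):
  fail(1) 'd': from fail(0)=0 chase 'd': 0 ⇒ 0;  out=∅∪out(0)=∅
  fail(2) 'db': from fail(1)=0 chase 'b': 0 ⇒ 0;  out=∅∪out(0)=∅
  fail(3) 'dbc': from fail(2)=0 chase 'c': 0 ⇒ 0;  out=∅∪out(0)=∅
  fail(7) 'dbb': from fail(2)=0 chase 'b': 0 ⇒ 0;  out={1}∪out(0)={1}
  fail(4) 'dbca': from fail(3)=0 chase 'a': 0 ⇒ 0;  out=∅∪out(0)=∅
  fail(5) 'dbcaa': from fail(4)=0 chase 'a': 0 ⇒ 0;  out=∅∪out(0)=∅
  fail(6) 'dbcaab': from fail(5)=0 chase 'b': 0 ⇒ 0;  out={0}∪out(0)={0}

Run:
[0] read 'c'  n0⇒n0
[1] read 'b'  n0⇒n0
[2] read 'd'  n0⇒n1
[3] read 'b'  n1⇒n2
[4] read 'b'  n2⇒n7  ** P1@[2:4]
[5] read 'd'  n7⇒n1 ·f
[6] read 'b'  n1⇒n2
[7] read 'b'  n2⇒n7  ** P1@[5:7]
[8] read 'a'  n7⇒n0 ·f
[9] read 'a'  n0⇒n0
[10] read 'a'  n0⇒n0
[11] read 'd'  n0⇒n1
[12] read 'b'  n1⇒n2
[13] read 'c'  n2⇒n3
[14] read 'a'  n3⇒n4
[15] read 'a'  n4⇒n5
[16] read 'b'  n5⇒n6  ** P0@[11:16]
[17] read 'd'  n6⇒n1 ·f
[18] read 'b'  n1⇒n2
[19] read 'c'  n2⇒n3
[20] read 'a'  n3⇒n4
[21] read 'a'  n4⇒n5
[22] read 'b'  n5⇒n6  ** P0@[17:22]
[23] read 'd'  n6⇒n1 ·f
[24] read 'b'  n1⇒n2
[25] read 'c'  n2⇒n3
[26] read 'a'  n3⇒n4
[27] read 'a'  n4⇒n5
[28] read 'b'  n5⇒n6  ** P0@[23:28]
[29] read 'b'  n6⇒n0 ·f
[30] read 'c'  n0⇒n0
[31] read 'd'  n0⇒n1
[32] read 'd'  n1⇒n1 ·f
[33] read 'b'  n1⇒n2
[34] read 'c'  n2⇒n3
[35] read 'a'  n3⇒n4
[36] read 'a'  n4⇒n5
[37] read 'b'  n5⇒n6  ** P0@[32:37]
[38] read 'a'  n6⇒n0 ·f
[39] read 'd'  n0⇒n1
[40] read 'b'  n1⇒n2
[41] read 'c'  n2⇒n3
[42] read 'a'  n3⇒n4
[43] read 'a'  n4⇒n5
[44] read 'b'  n5⇒n6  ** P0@[39:44]
[45] read 'a'  n6⇒n0 ·f
[46] read 'd'  n0⇒n1
[47] read 'b'  n1⇒n2
[48] read 'c'  n2⇒n3
[49] read 'a'  n3⇒n4
[50] read 'a'  n4⇒n5
[51] read 'b'  n5⇒n6  ** P0@[46:51]
[52] read 'b'  n6⇒n0 ·f
[53] read 'c'  n0⇒n0
[54] read 'd'  n0⇒n1
[55] read 'b'  n1⇒n2
[56] read 'b'  n2⇒n7  ** P1@[54:56]
[57] read 'c'  n7⇒n0 ·f
[58] read 'd'  n0⇒n1
[59] read 'a'  n1⇒n0 ·f
[60] read 'c'  n0⇒n0
[61] read 'a'  n0⇒n0
[62] read 'd'  n0⇒n1
[63] read 'd'  n1⇒n1 ·f
[64] read 'b'  n1⇒n2
[65] read 'b'  n2⇒n7  ** P1@[63:65]
[66] read 'd'  n7⇒n1 ·f
[67] read 'b'  n1⇒n2
[68] read 'b'  n2⇒n7  ** P1@[66:68]
[69] read 'd'  n7⇒n1 ·f
[70] read 'b'  n1⇒n2
[71] read 'c'  n2⇒n3
[72] read 'a'  n3⇒n4

All matches (sorted): [[4,1],[7,1],[16,0],[22,0],[28,0],[37,0],[44,0],[51,0],[56,1],[65,1],[68,1]]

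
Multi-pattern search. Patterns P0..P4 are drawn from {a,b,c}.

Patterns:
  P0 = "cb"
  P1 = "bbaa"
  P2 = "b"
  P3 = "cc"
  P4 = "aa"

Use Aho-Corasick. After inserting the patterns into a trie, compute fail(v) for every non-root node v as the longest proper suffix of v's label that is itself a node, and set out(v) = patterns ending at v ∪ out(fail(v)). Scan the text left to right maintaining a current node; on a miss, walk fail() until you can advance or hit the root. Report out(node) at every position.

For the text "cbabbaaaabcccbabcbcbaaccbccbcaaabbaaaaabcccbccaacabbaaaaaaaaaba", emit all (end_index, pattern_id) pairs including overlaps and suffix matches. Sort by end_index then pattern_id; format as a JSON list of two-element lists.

Build:
Trie nodes:
  0='ε' goto a→8 b→3 c→1
  1='c' goto b→2 c→7
  2='cb' goto ·  [P0 ends]
  3='b' goto b→4  [P2 ends]
  4='bb' goto a→5
  5='bba' goto a→6
  6='bbaa' goto ·  [P1 ends]
  7='cc' goto ·  [P3 ends]
  8='a' goto a→9
  9='aa' goto ·  [P4 ends]

BFS fail/out derivation:
  fail(1) 'c': from fail(0)=0 chase 'c': 0 ⇒ 0;  out=∅∪out(0)=∅
  fail(3) 'b': from fail(0)=0 chase 'b': 0 ⇒ 0;  out={2}∪out(0)={2}
  fail(8) 'a': from fail(0)=0 chase 'a': 0 ⇒ 0;  out=∅∪out(0)=∅
  fail(2) 'cb': from fail(1)=0 chase 'b': 0 ⇒ 3;  out={0}∪out(3)={0,2}
  fail(4) 'bb': from fail(3)=0 chase 'b': 0 ⇒ 3;  out=∅∪out(3)={2}
  fail(7) 'cc': from fail(1)=0 chase 'c': 0 ⇒ 1;  out={3}∪out(1)={3}
  fail(9) 'aa': from fail(8)=0 chase 'a': 0 ⇒ 8;  out={4}∪out(8)={4}
  fail(5) 'bba': from fail(4)=3 chase 'a': 3→0 ⇒ 8;  out=∅∪out(8)=∅
  fail(6) 'bbaa': from fail(5)=8 chase 'a': 8 ⇒ 9;  out={1}∪out(9)={1,4}

Run:
i=0 'c': node 0→1
i=1 'b': node 1→2  emit P0@[0:1],P2@[1:1]
i=2 'a': node 2→8 (fail-walked)
i=3 'b': node 8→3 (fail-walked)  emit P2@[3:3]
i=4 'b': node 3→4  emit P2@[4:4]
i=5 'a': node 4→5
i=6 'a': node 5→6  emit P1@[3:6],P4@[5:6]
i=7 'a': node 6→9 (fail-walked)  emit P4@[6:7]
i=8 'a': node 9→9 (fail-walked)  emit P4@[7:8]
i=9 'b': node 9→3 (fail-walked)  emit P2@[9:9]
i=10 'c': node 3→1 (fail-walked)
i=11 'c': node 1→7  emit P3@[10:11]
i=12 'c': node 7→7 (fail-walked)  emit P3@[11:12]
i=13 'b': node 7→2 (fail-walked)  emit P0@[12:13],P2@[13:13]
i=14 'a': node 2→8 (fail-walked)
i=15 'b': node 8→3 (fail-walked)  emit P2@[15:15]
i=16 'c': node 3→1 (fail-walked)
i=17 'b': node 1→2  emit P0@[16:17],P2@[17:17]
i=18 'c': node 2→1 (fail-walked)
i=19 'b': node 1→2  emit P0@[18:19],P2@[19:19]
i=20 'a': node 2→8 (fail-walked)
i=21 'a': node 8→9  emit P4@[20:21]
i=22 'c': node 9→1 (fail-walked)
i=23 'c': node 1→7  emit P3@[22:23]
i=24 'b': node 7→2 (fail-walked)  emit P0@[23:24],P2@[24:24]
i=25 'c': node 2→1 (fail-walked)
i=26 'c': node 1→7  emit P3@[25:26]
i=27 'b': node 7→2 (fail-walked)  emit P0@[26:27],P2@[27:27]
i=28 'c': node 2→1 (fail-walked)
i=29 'a': node 1→8 (fail-walked)
i=30 'a': node 8→9  emit P4@[29:30]
i=31 'a': node 9→9 (fail-walked)  emit P4@[30:31]
i=32 'b': node 9→3 (fail-walked)  emit P2@[32:32]
i=33 'b': node 3→4  emit P2@[33:33]
i=34 'a': node 4→5
i=35 'a': node 5→6  emit P1@[32:35],P4@[34:35]
i=36 'a': node 6→9 (fail-walked)  emit P4@[35:36]
i=37 'a': node 9→9 (fail-walked)  emit P4@[36:37]
i=38 'a': node 9→9 (fail-walked)  emit P4@[37:38]
i=39 'b': node 9→3 (fail-walked)  emit P2@[39:39]
i=40 'c': node 3→1 (fail-walked)
i=41 'c': node 1→7  emit P3@[40:41]
i=42 'c': node 7→7 (fail-walked)  emit P3@[41:42]
i=43 'b': node 7→2 (fail-walked)  emit P0@[42:43],P2@[43:43]
i=44 'c': node 2→1 (fail-walked)
i=45 'c': node 1→7  emit P3@[44:45]
i=46 'a': node 7→8 (fail-walked)
i=47 'a': node 8→9  emit P4@[46:47]
i=48 'c': node 9→1 (fail-walked)
i=49 'a': node 1→8 (fail-walked)
i=50 'b': node 8→3 (fail-walked)  emit P2@[50:50]
i=51 'b': node 3→4  emit P2@[51:51]
i=52 'a': node 4→5
i=53 'a': node 5→6  emit P1@[50:53],P4@[52:53]
i=54 'a': node 6→9 (fail-walked)  emit P4@[53:54]
i=55 'a': node 9→9 (fail-walked)  emit P4@[54:55]
i=56 'a': node 9→9 (fail-walked)  emit P4@[55:56]
i=57 'a': node 9→9 (fail-walked)  emit P4@[56:57]
i=58 'a': node 9→9 (fail-walked)  emit P4@[57:58]
i=59 'a': node 9→9 (fail-walked)  emit P4@[58:59]
i=60 'a': node 9→9 (fail-walked)  emit P4@[59:60]
i=61 'b': node 9→3 (fail-walked)  emit P2@[61:61]
i=62 'a': node 3→8 (fail-walked)

Result: [[1,0],[1,2],[3,2],[4,2],[6,1],[6,4],[7,4],[8,4],[9,2],[11,3],[12,3],[13,0],[13,2],[15,2],[17,0],[17,2],[19,0],[19,2],[21,4],[23,3],[24,0],[24,2],[26,3],[27,0],[27,2],[30,4],[31,4],[32,2],[33,2],[35,1],[35,4],[36,4],[37,4],[38,4],[39,2],[41,3],[42,3],[43,0],[43,2],[45,3],[47,4],[50,2],[51,2],[53,1],[53,4],[54,4],[55,4],[56,4],[57,4],[58,4],[59,4],[60,4],[61,2]]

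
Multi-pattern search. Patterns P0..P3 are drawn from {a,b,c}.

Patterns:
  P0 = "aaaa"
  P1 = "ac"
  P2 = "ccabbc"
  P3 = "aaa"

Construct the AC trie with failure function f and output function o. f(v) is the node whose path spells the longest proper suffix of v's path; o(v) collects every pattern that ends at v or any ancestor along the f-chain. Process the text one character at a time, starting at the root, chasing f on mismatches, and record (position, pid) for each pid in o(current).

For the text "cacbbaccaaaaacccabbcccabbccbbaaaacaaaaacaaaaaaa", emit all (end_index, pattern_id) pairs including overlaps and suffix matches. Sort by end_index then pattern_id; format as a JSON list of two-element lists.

Build automaton:
Trie (insert patterns):
  n0 'ε': a→1 c→6
  n1 'a': a→2 c→5
  n2 'aa': a→3
  n3 'aaa': a→4  [P3 ends]
  n4 'aaaa': ·  [P0 ends]
  n5 'ac': ·  [P1 ends]
  n6 'c': c→7
  n7 'cc': a→8
  n8 'cca': b→9
  n9 'ccab': b→10
  n10 'ccabb': c→11
  n11 'ccabbc': ·  [P2 ends]

Failure links (BFS by depth):
  fail(1) 'a': from fail(0)=0 chase 'a': 0 ⇒ 0;  out=∅∪out(0)=∅
  fail(6) 'c': from fail(0)=0 chase 'c': 0 ⇒ 0;  out=∅∪out(0)=∅
  fail(2) 'aa': from fail(1)=0 chase 'a': 0 ⇒ 1;  out=∅∪out(1)=∅
  fail(5) 'ac': from fail(1)=0 chase 'c': 0 ⇒ 6;  out={1}∪out(6)={1}
  fail(7) 'cc': from fail(6)=0 chase 'c': 0 ⇒ 6;  out=∅∪out(6)=∅
  fail(3) 'aaa': from fail(2)=1 chase 'a': 1 ⇒ 2;  out={3}∪out(2)={3}
  fail(8) 'cca': from fail(7)=6 chase 'a': 6→0 ⇒ 1;  out=∅∪out(1)=∅
  fail(4) 'aaaa': from fail(3)=2 chase 'a': 2 ⇒ 3;  out={0}∪out(3)={0,3}
  fail(9) 'ccab': from fail(8)=1 chase 'b': 1→0 ⇒ 0;  out=∅∪out(0)=∅
  fail(10) 'ccabb': from fail(9)=0 chase 'b': 0 ⇒ 0;  out=∅∪out(0)=∅
  fail(11) 'ccabbc': from fail(10)=0 chase 'c': 0 ⇒ 6;  out={2}∪out(6)={2}

Run:
[0] read 'c'  n0⇒n6
[1] read 'a'  n6⇒n1 (fail-walked)
[2] read 'c'  n1⇒n5  → match P1@[1:2]
[3] read 'b'  n5⇒n0 (fail-walked)
[4] read 'b'  n0⇒n0
[5] read 'a'  n0⇒n1
[6] read 'c'  n1⇒n5  → match P1@[5:6]
[7] read 'c'  n5⇒n7 (fail-walked)
[8] read 'a'  n7⇒n8
[9] read 'a'  n8⇒n2 (fail-walked)
[10] read 'a'  n2⇒n3  → match P3@[8:10]
[11] read 'a'  n3⇒n4  → match P0@[8:11],P3@[9:11]
[12] read 'a'  n4⇒n4 (fail-walked)  → match P0@[9:12],P3@[10:12]
[13] read 'c'  n4⇒n5 (fail-walked)  → match P1@[12:13]
[14] read 'c'  n5⇒n7 (fail-walked)
[15] read 'c'  n7⇒n7 (fail-walked)
[16] read 'a'  n7⇒n8
[17] read 'b'  n8⇒n9
[18] read 'b'  n9⇒n10
[19] read 'c'  n10⇒n11  → match P2@[14:19]
[20] read 'c'  n11⇒n7 (fail-walked)
[21] read 'c'  n7⇒n7 (fail-walked)
[22] read 'a'  n7⇒n8
[23] read 'b'  n8⇒n9
[24] read 'b'  n9⇒n10
[25] read 'c'  n10⇒n11  → match P2@[20:25]
[26] read 'c'  n11⇒n7 (fail-walked)
[27] read 'b'  n7⇒n0 (fail-walked)
[28] read 'b'  n0⇒n0
[29] read 'a'  n0⇒n1
[30] read 'a'  n1⇒n2
[31] read 'a'  n2⇒n3  → match P3@[29:31]
[32] read 'a'  n3⇒n4  → match P0@[29:32],P3@[30:32]
[33] read 'c'  n4⇒n5 (fail-walked)  → match P1@[32:33]
[34] read 'a'  n5⇒n1 (fail-walked)
[35] read 'a'  n1⇒n2
[36] read 'a'  n2⇒n3  → match P3@[34:36]
[37] read 'a'  n3⇒n4  → match P0@[34:37],P3@[35:37]
[38] read 'a'  n4⇒n4 (fail-walked)  → match P0@[35:38],P3@[36:38]
[39] read 'c'  n4⇒n5 (fail-walked)  → match P1@[38:39]
[40] read 'a'  n5⇒n1 (fail-walked)
[41] read 'a'  n1⇒n2
[42] read 'a'  n2⇒n3  → match P3@[40:42]
[43] read 'a'  n3⇒n4  → match P0@[40:43],P3@[41:43]
[44] read 'a'  n4⇒n4 (fail-walked)  → match P0@[41:44],P3@[42:44]
[45] read 'a'  n4⇒n4 (fail-walked)  → match P0@[42:45],P3@[43:45]
[46] read 'a'  n4⇒n4 (fail-walked)  → match P0@[43:46],P3@[44:46]

All matches (sorted): [[2,1],[6,1],[10,3],[11,0],[11,3],[12,0],[12,3],[13,1],[19,2],[25,2],[31,3],[32,0],[32,3],[33,1],[36,3],[37,0],[37,3],[38,0],[38,3],[39,1],[42,3],[43,0],[43,3],[44,0],[44,3],[45,0],[45,3],[46,0],[46,3]]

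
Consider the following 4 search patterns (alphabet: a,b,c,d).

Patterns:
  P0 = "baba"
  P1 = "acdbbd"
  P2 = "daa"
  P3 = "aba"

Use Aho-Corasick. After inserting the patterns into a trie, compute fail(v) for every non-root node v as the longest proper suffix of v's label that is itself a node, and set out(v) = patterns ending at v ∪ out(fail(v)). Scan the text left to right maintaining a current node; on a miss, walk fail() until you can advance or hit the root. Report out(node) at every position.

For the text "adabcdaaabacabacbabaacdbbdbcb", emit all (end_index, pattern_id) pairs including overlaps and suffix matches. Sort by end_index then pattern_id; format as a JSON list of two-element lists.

Build:
Trie nodes:
  n0 'ε': a→5 b→1 d→11
  n1 'b': a→2
  n2 'ba': b→3
  n3 'bab': a→4
  n4 'baba': ·  [P0 ends]
  n5 'a': b→14 c→6
  n6 'ac': d→7
  n7 'acd': b→8
  n8 'acdb': b→9
  n9 'acdbb': d→10
  n10 'acdbbd': ·  [P1 ends]
  n11 'd': a→12
  n12 'da': a→13
  n13 'daa': ·  [P2 ends]
  n14 'ab': a→15
  n15 'aba': ·  [P3 ends]

Failure links (BFS by depth):
  fail(1) 'b': from fail(0)=0 chase 'b': 0 ⇒ 0;  out=∅∪out(0)=∅
  fail(5) 'a': from fail(0)=0 chase 'a': 0 ⇒ 0;  out=∅∪out(0)=∅
  fail(11) 'd': from fail(0)=0 chase 'd': 0 ⇒ 0;  out=∅∪out(0)=∅
  fail(2) 'ba': from fail(1)=0 chase 'a': 0 ⇒ 5;  out=∅∪out(5)=∅
  fail(6) 'ac': from fail(5)=0 chase 'c': 0 ⇒ 0;  out=∅∪out(0)=∅
  fail(12) 'da': from fail(11)=0 chase 'a': 0 ⇒ 5;  out=∅∪out(5)=∅
  fail(14) 'ab': from fail(5)=0 chase 'b': 0 ⇒ 1;  out=∅∪out(1)=∅
  fail(3) 'bab': from fail(2)=5 chase 'b': 5 ⇒ 14;  out=∅∪out(14)=∅
  fail(7) 'acd': from fail(6)=0 chase 'd': 0 ⇒ 11;  out=∅∪out(11)=∅
  fail(13) 'daa': from fail(12)=5 chase 'a': 5→0 ⇒ 5;  out={2}∪out(5)={2}
  fail(15) 'aba': from fail(14)=1 chase 'a': 1 ⇒ 2;  out={3}∪out(2)={3}
  fail(4) 'baba': from fail(3)=14 chase 'a': 14 ⇒ 15;  out={0}∪out(15)={0,3}
  fail(8) 'acdb': from fail(7)=11 chase 'b': 11→0 ⇒ 1;  out=∅∪out(1)=∅
  fail(9) 'acdbb': from fail(8)=1 chase 'b': 1→0 ⇒ 1;  out=∅∪out(1)=∅
  fail(10) 'acdbbd': from fail(9)=1 chase 'd': 1→0 ⇒ 11;  out={1}∪out(11)={1}

Scan:
[0] read 'a'  n0⇒n5
[1] read 'd'  n5⇒n11 (via fail)
[2] read 'a'  n11⇒n12
[3] read 'b'  n12⇒n14 (via fail)
[4] read 'c'  n14⇒n0 (via fail)
[5] read 'd'  n0⇒n11
[6] read 'a'  n11⇒n12
[7] read 'a'  n12⇒n13  emit P2@[5:7]
[8] read 'a'  n13⇒n5 (via fail)
[9] read 'b'  n5⇒n14
[10] read 'a'  n14⇒n15  emit P3@[8:10]
[11] read 'c'  n15⇒n6 (via fail)
[12] read 'a'  n6⇒n5 (via fail)
[13] read 'b'  n5⇒n14
[14] read 'a'  n14⇒n15  emit P3@[12:14]
[15] read 'c'  n15⇒n6 (via fail)
[16] read 'b'  n6⇒n1 (via fail)
[17] read 'a'  n1⇒n2
[18] read 'b'  n2⇒n3
[19] read 'a'  n3⇒n4  emit P0@[16:19],P3@[17:19]
[20] read 'a'  n4⇒n5 (via fail)
[21] read 'c'  n5⇒n6
[22] read 'd'  n6⇒n7
[23] read 'b'  n7⇒n8
[24] read 'b'  n8⇒n9
[25] read 'd'  n9⇒n10  emit P1@[20:25]
[26] read 'b'  n10⇒n1 (via fail)
[27] read 'c'  n1⇒n0 (via fail)
[28] read 'b'  n0⇒n1

Result: [[7,2],[10,3],[14,3],[19,0],[19,3],[25,1]]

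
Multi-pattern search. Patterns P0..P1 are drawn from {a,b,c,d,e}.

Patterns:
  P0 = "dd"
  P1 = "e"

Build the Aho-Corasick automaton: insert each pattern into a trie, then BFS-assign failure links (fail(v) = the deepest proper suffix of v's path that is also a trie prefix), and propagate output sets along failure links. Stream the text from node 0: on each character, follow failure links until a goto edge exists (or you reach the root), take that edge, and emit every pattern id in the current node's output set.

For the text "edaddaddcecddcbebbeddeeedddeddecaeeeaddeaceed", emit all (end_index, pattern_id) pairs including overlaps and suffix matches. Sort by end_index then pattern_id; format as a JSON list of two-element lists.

Build:
Trie nodes:
  n0 'ε': d→1 e→3
  n1 'd': d→2
  n2 'dd': ·  [P0 ends]
  n3 'e': ·  [P1 ends]

BFS fail/out derivation:
  fail(1) 'd': from fail(0)=0 chase 'd': 0 ⇒ 0;  out=∅∪out(0)=∅
  fail(3) 'e': from fail(0)=0 chase 'e': 0 ⇒ 0;  out={1}∪out(0)={1}
  fail(2) 'dd': from fail(1)=0 chase 'd': 0 ⇒ 1;  out={0}∪out(1)={0}

Scan:
i=0 'e': node 0→3  emit P1@[0:0]
i=1 'd': node 3→1 (fail-walked)
i=2 'a': node 1→0 (fail-walked)
i=3 'd': node 0→1
i=4 'd': node 1→2  emit P0@[3:4]
i=5 'a': node 2→0 (fail-walked)
i=6 'd': node 0→1
i=7 'd': node 1→2  emit P0@[6:7]
i=8 'c': node 2→0 (fail-walked)
i=9 'e': node 0→3  emit P1@[9:9]
i=10 'c': node 3→0 (fail-walked)
i=11 'd': node 0→1
i=12 'd': node 1→2  emit P0@[11:12]
i=13 'c': node 2→0 (fail-walked)
i=14 'b': node 0→0
i=15 'e': node 0→3  emit P1@[15:15]
i=16 'b': node 3→0 (fail-walked)
i=17 'b': node 0→0
i=18 'e': node 0→3  emit P1@[18:18]
i=19 'd': node 3→1 (fail-walked)
i=20 'd': node 1→2  emit P0@[19:20]
i=21 'e': node 2→3 (fail-walked)  emit P1@[21:21]
i=22 'e': node 3→3 (fail-walked)  emit P1@[22:22]
i=23 'e': node 3→3 (fail-walked)  emit P1@[23:23]
i=24 'd': node 3→1 (fail-walked)
i=25 'd': node 1→2  emit P0@[24:25]
i=26 'd': node 2→2 (fail-walked)  emit P0@[25:26]
i=27 'e': node 2→3 (fail-walked)  emit P1@[27:27]
i=28 'd': node 3→1 (fail-walked)
i=29 'd': node 1→2  emit P0@[28:29]
i=30 'e': node 2→3 (fail-walked)  emit P1@[30:30]
i=31 'c': node 3→0 (fail-walked)
i=32 'a': node 0→0
i=33 'e': node 0→3  emit P1@[33:33]
i=34 'e': node 3→3 (fail-walked)  emit P1@[34:34]
i=35 'e': node 3→3 (fail-walked)  emit P1@[35:35]
i=36 'a': node 3→0 (fail-walked)
i=37 'd': node 0→1
i=38 'd': node 1→2  emit P0@[37:38]
i=39 'e': node 2→3 (fail-walked)  emit P1@[39:39]
i=40 'a': node 3→0 (fail-walked)
i=41 'c': node 0→0
i=42 'e': node 0→3  emit P1@[42:42]
i=43 'e': node 3→3 (fail-walked)  emit P1@[43:43]
i=44 'd': node 3→1 (fail-walked)

Result: [[0,1],[4,0],[7,0],[9,1],[12,0],[15,1],[18,1],[20,0],[21,1],[22,1],[23,1],[25,0],[26,0],[27,1],[29,0],[30,1],[33,1],[34,1],[35,1],[38,0],[39,1],[42,1],[43,1]]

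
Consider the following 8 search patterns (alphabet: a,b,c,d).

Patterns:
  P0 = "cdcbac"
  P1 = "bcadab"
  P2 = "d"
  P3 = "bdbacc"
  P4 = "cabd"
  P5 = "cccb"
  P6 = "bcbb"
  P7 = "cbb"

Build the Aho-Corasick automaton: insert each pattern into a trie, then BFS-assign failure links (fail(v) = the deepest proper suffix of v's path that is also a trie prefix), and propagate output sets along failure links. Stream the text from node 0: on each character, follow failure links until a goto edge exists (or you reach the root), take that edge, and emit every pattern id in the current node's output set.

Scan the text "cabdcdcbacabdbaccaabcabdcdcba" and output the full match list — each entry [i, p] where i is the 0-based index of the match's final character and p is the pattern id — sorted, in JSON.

Build automaton:
Trie (insert patterns):
  n0 'ε': b→7 c→1 d→13
  n1 'c': a→19 b→27 c→22 d→2
  n2 'cd': c→3
  n3 'cdc': b→4
  n4 'cdcb': a→5
  n5 'cdcba': c→6
  n6 'cdcbac': ·  [P0 ends]
  n7 'b': c→8 d→14
  n8 'bc': a→9 b→25
  n9 'bca': d→10
  n10 'bcad': a→11
  n11 'bcada': b→12
  n12 'bcadab': ·  [P1 ends]
  n13 'd': ·  [P2 ends]
  n14 'bd': b→15
  n15 'bdb': a→16
  n16 'bdba': c→17
  n17 'bdbac': c→18
  n18 'bdbacc': ·  [P3 ends]
  n19 'ca': b→20
  n20 'cab': d→21
  n21 'cabd': ·  [P4 ends]
  n22 'cc': c→23
  n23 'ccc': b→24
  n24 'cccb': ·  [P5 ends]
  n25 'bcb': b→26
  n26 'bcbb': ·  [P6 ends]
  n27 'cb': b→28
  n28 'cbb': ·  [P7 ends]

Failure links (BFS by depth):
  n1('c'): parent n0 fail=0; on 'c' 0 → fail=0;  out ∅∪∅=∅
  n7('b'): parent n0 fail=0; on 'b' 0 → fail=0;  out ∅∪∅=∅
  n13('d'): parent n0 fail=0; on 'd' 0 → fail=0;  out {2}∪∅={2}
  n2('cd'): parent n1 fail=0; on 'd' 0 → fail=13;  out ∅∪{2}={2}
  n8('bc'): parent n7 fail=0; on 'c' 0 → fail=1;  out ∅∪∅=∅
  n14('bd'): parent n7 fail=0; on 'd' 0 → fail=13;  out ∅∪{2}={2}
  n19('ca'): parent n1 fail=0; on 'a' 0 → fail=0;  out ∅∪∅=∅
  n22('cc'): parent n1 fail=0; on 'c' 0 → fail=1;  out ∅∪∅=∅
  n27('cb'): parent n1 fail=0; on 'b' 0 → fail=7;  out ∅∪∅=∅
  n3('cdc'): parent n2 fail=13; on 'c' 13→0 → fail=1;  out ∅∪∅=∅
  n9('bca'): parent n8 fail=1; on 'a' 1 → fail=19;  out ∅∪∅=∅
  n15('bdb'): parent n14 fail=13; on 'b' 13→0 → fail=7;  out ∅∪∅=∅
  n20('cab'): parent n19 fail=0; on 'b' 0 → fail=7;  out ∅∪∅=∅
  n23('ccc'): parent n22 fail=1; on 'c' 1 → fail=22;  out ∅∪∅=∅
  n25('bcb'): parent n8 fail=1; on 'b' 1 → fail=27;  out ∅∪∅=∅
  n28('cbb'): parent n27 fail=7; on 'b' 7→0 → fail=7;  out {7}∪∅={7}
  n4('cdcb'): parent n3 fail=1; on 'b' 1 → fail=27;  out ∅∪∅=∅
  n10('bcad'): parent n9 fail=19; on 'd' 19→0 → fail=13;  out ∅∪{2}={2}
  n16('bdba'): parent n15 fail=7; on 'a' 7→0 → fail=0;  out ∅∪∅=∅
  n21('cabd'): parent n20 fail=7; on 'd' 7 → fail=14;  out {4}∪{2}={2,4}
  n24('cccb'): parent n23 fail=22; on 'b' 22→1 → fail=27;  out {5}∪∅={5}
  n26('bcbb'): parent n25 fail=27; on 'b' 27 → fail=28;  out {6}∪{7}={6,7}
  n5('cdcba'): parent n4 fail=27; on 'a' 27→7→0 → fail=0;  out ∅∪∅=∅
  n11('bcada'): parent n10 fail=13; on 'a' 13→0 → fail=0;  out ∅∪∅=∅
  n17('bdbac'): parent n16 fail=0; on 'c' 0 → fail=1;  out ∅∪∅=∅
  n6('cdcbac'): parent n5 fail=0; on 'c' 0 → fail=1;  out {0}∪∅={0}
  n12('bcadab'): parent n11 fail=0; on 'b' 0 → fail=7;  out {1}∪∅={1}
  n18('bdbacc'): parent n17 fail=1; on 'c' 1 → fail=22;  out {3}∪∅={3}

Scan:
i=0 'c': node 0→1
i=1 'a': node 1→19
i=2 'b': node 19→20
i=3 'd': node 20→21  → match P2@[3:3],P4@[0:3]
i=4 'c': node 21→1 ·f
i=5 'd': node 1→2  → match P2@[5:5]
i=6 'c': node 2→3
i=7 'b': node 3→4
i=8 'a': node 4→5
i=9 'c': node 5→6  → match P0@[4:9]
i=10 'a': node 6→19 ·f
i=11 'b': node 19→20
i=12 'd': node 20→21  → match P2@[12:12],P4@[9:12]
i=13 'b': node 21→15 ·f
i=14 'a': node 15→16
i=15 'c': node 16→17
i=16 'c': node 17→18  → match P3@[11:16]
i=17 'a': node 18→19 ·f
i=18 'a': node 19→0 ·f
i=19 'b': node 0→7
i=20 'c': node 7→8
i=21 'a': node 8→9
i=22 'b': node 9→20 ·f
i=23 'd': node 20→21  → match P2@[23:23],P4@[20:23]
i=24 'c': node 21→1 ·f
i=25 'd': node 1→2  → match P2@[25:25]
i=26 'c': node 2→3
i=27 'b': node 3→4
i=28 'a': node 4→5

Matches: [[3,2],[3,4],[5,2],[9,0],[12,2],[12,4],[16,3],[23,2],[23,4],[25,2]]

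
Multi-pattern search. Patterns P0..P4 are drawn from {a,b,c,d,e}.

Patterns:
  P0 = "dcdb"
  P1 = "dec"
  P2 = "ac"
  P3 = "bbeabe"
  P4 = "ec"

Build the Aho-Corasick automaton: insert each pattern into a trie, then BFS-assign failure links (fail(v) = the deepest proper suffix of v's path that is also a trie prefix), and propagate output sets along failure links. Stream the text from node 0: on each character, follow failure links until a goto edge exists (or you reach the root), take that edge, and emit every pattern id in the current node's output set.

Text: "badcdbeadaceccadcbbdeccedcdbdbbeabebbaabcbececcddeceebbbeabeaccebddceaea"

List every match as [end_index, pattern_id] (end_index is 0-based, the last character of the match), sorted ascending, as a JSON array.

Build:
Trie (insert patterns):
  n0 'ε': a→7 b→9 d→1 e→15
  n1 'd': c→2 e→5
  n2 'dc': d→3
  n3 'dcd': b→4
  n4 'dcdb': ·  [P0 ends]
  n5 'de': c→6
  n6 'dec': ·  [P1 ends]
  n7 'a': c→8
  n8 'ac': ·  [P2 ends]
  n9 'b': b→10
  n10 'bb': e→11
  n11 'bbe': a→12
  n12 'bbea': b→13
  n13 'bbeab': e→14
  n14 'bbeabe': ·  [P3 ends]
  n15 'e': c→16
  n16 'ec': ·  [P4 ends]

Failure links (BFS by depth):
  fail(1) 'd': from fail(0)=0 chase 'd': 0 ⇒ 0;  out=∅∪out(0)=∅
  fail(7) 'a': from fail(0)=0 chase 'a': 0 ⇒ 0;  out=∅∪out(0)=∅
  fail(9) 'b': from fail(0)=0 chase 'b': 0 ⇒ 0;  out=∅∪out(0)=∅
  fail(15) 'e': from fail(0)=0 chase 'e': 0 ⇒ 0;  out=∅∪out(0)=∅
  fail(2) 'dc': from fail(1)=0 chase 'c': 0 ⇒ 0;  out=∅∪out(0)=∅
  fail(5) 'de': from fail(1)=0 chase 'e': 0 ⇒ 15;  out=∅∪out(15)=∅
  fail(8) 'ac': from fail(7)=0 chase 'c': 0 ⇒ 0;  out={2}∪out(0)={2}
  fail(10) 'bb': from fail(9)=0 chase 'b': 0 ⇒ 9;  out=∅∪out(9)=∅
  fail(16) 'ec': from fail(15)=0 chase 'c': 0 ⇒ 0;  out={4}∪out(0)={4}
  fail(3) 'dcd': from fail(2)=0 chase 'd': 0 ⇒ 1;  out=∅∪out(1)=∅
  fail(6) 'dec': from fail(5)=15 chase 'c': 15 ⇒ 16;  out={1}∪out(16)={1,4}
  fail(11) 'bbe': from fail(10)=9 chase 'e': 9→0 ⇒ 15;  out=∅∪out(15)=∅
  fail(4) 'dcdb': from fail(3)=1 chase 'b': 1→0 ⇒ 9;  out={0}∪out(9)={0}
  fail(12) 'bbea': from fail(11)=15 chase 'a': 15→0 ⇒ 7;  out=∅∪out(7)=∅
  fail(13) 'bbeab': from fail(12)=7 chase 'b': 7→0 ⇒ 9;  out=∅∪out(9)=∅
  fail(14) 'bbeabe': from fail(13)=9 chase 'e': 9→0 ⇒ 15;  out={3}∪out(15)={3}

Run:
[0] read 'b'  n0⇒n9
[1] read 'a'  n9⇒n7 ·f
[2] read 'd'  n7⇒n1 ·f
[3] read 'c'  n1⇒n2
[4] read 'd'  n2⇒n3
[5] read 'b'  n3⇒n4  emit P0@[2:5]
[6] read 'e'  n4⇒n15 ·f
[7] read 'a'  n15⇒n7 ·f
[8] read 'd'  n7⇒n1 ·f
[9] read 'a'  n1⇒n7 ·f
[10] read 'c'  n7⇒n8  emit P2@[9:10]
[11] read 'e'  n8⇒n15 ·f
[12] read 'c'  n15⇒n16  emit P4@[11:12]
[13] read 'c'  n16⇒n0 ·f
[14] read 'a'  n0⇒n7
[15] read 'd'  n7⇒n1 ·f
[16] read 'c'  n1⇒n2
[17] read 'b'  n2⇒n9 ·f
[18] read 'b'  n9⇒n10
[19] read 'd'  n10⇒n1 ·f
[20] read 'e'  n1⇒n5
[21] read 'c'  n5⇒n6  emit P1@[19:21],P4@[20:21]
[22] read 'c'  n6⇒n0 ·f
[23] read 'e'  n0⇒n15
[24] read 'd'  n15⇒n1 ·f
[25] read 'c'  n1⇒n2
[26] read 'd'  n2⇒n3
[27] read 'b'  n3⇒n4  emit P0@[24:27]
[28] read 'd'  n4⇒n1 ·f
[29] read 'b'  n1⇒n9 ·f
[30] read 'b'  n9⇒n10
[31] read 'e'  n10⇒n11
[32] read 'a'  n11⇒n12
[33] read 'b'  n12⇒n13
[34] read 'e'  n13⇒n14  emit P3@[29:34]
[35] read 'b'  n14⇒n9 ·f
[36] read 'b'  n9⇒n10
[37] read 'a'  n10⇒n7 ·f
[38] read 'a'  n7⇒n7 ·f
[39] read 'b'  n7⇒n9 ·f
[40] read 'c'  n9⇒n0 ·f
[41] read 'b'  n0⇒n9
[42] read 'e'  n9⇒n15 ·f
[43] read 'c'  n15⇒n16  emit P4@[42:43]
[44] read 'e'  n16⇒n15 ·f
[45] read 'c'  n15⇒n16  emit P4@[44:45]
[46] read 'c'  n16⇒n0 ·f
[47] read 'd'  n0⇒n1
[48] read 'd'  n1⇒n1 ·f
[49] read 'e'  n1⇒n5
[50] read 'c'  n5⇒n6  emit P1@[48:50],P4@[49:50]
[51] read 'e'  n6⇒n15 ·f
[52] read 'e'  n15⇒n15 ·f
[53] read 'b'  n15⇒n9 ·f
[54] read 'b'  n9⇒n10
[55] read 'b'  n10⇒n10 ·f
[56] read 'e'  n10⇒n11
[57] read 'a'  n11⇒n12
[58] read 'b'  n12⇒n13
[59] read 'e'  n13⇒n14  emit P3@[54:59]
[60] read 'a'  n14⇒n7 ·f
[61] read 'c'  n7⇒n8  emit P2@[60:61]
[62] read 'c'  n8⇒n0 ·f
[63] read 'e'  n0⇒n15
[64] read 'b'  n15⇒n9 ·f
[65] read 'd'  n9⇒n1 ·f
[66] read 'd'  n1⇒n1 ·f
[67] read 'c'  n1⇒n2
[68] read 'e'  n2⇒n15 ·f
[69] read 'a'  n15⇒n7 ·f
[70] read 'e'  n7⇒n15 ·f
[71] read 'a'  n15⇒n7 ·f

Matches: [[5,0],[10,2],[12,4],[21,1],[21,4],[27,0],[34,3],[43,4],[45,4],[50,1],[50,4],[59,3],[61,2]]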